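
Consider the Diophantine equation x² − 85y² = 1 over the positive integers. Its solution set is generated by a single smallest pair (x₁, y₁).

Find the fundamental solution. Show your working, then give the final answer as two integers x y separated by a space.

285769 30996

√85 = [9; 4,1,1,4,18, …], period ℓ=5 (odd) → k=9
i=0: a=9 ⇒ p=9, q=1
…
i=2: a=1 ⇒ p=46, q=5
…
i=6: a=4 ⇒ p=27926, q=3029
i=7: a=1 ⇒ p=34813, q=3776
i=8: a=1 ⇒ p=62739, q=6805
i=9: a=4 ⇒ p=285769, q=30996
(x₁, y₁) = (285769, 30996);  285769² − 85·30996² = 1 ✓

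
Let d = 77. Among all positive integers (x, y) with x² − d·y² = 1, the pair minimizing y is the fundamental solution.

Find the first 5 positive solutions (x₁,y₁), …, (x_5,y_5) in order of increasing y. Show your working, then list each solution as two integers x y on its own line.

351 40
246401 28080
172973151 19712120
121426905601 13837880160
85241514758751 9714172160200

√77 = [8; 1,3,2,3,1,16, …], period ℓ=6 (even) → k=5
k=0  a_k=8  p_k/q_k = 8/1
k=1  a_k=1  p_k/q_k = 9/1
k=2  a_k=3  p_k/q_k = 35/4
k=3  a_k=2  p_k/q_k = 79/9
k=4  a_k=3  p_k/q_k = 272/31
k=5  a_k=1  p_k/q_k = 351/40
fundamental: x₁=351, y₁=40  (since 123201 − 77·1600 = 1)
(x_2, y_2) = (351·351 + 77·40·40, 351·40 + 40·351) = (246401, 28080)
(x_3, y_3) = (351·246401 + 77·40·28080, 351·28080 + 40·246401) = (172973151, 19712120)
(x_4, y_4) = (351·172973151 + 77·40·19712120, 351·19712120 + 40·172973151) = (121426905601, 13837880160)
(x_5, y_5) = (351·121426905601 + 77·40·13837880160, 351·13837880160 + 40·121426905601) = (85241514758751, 9714172160200)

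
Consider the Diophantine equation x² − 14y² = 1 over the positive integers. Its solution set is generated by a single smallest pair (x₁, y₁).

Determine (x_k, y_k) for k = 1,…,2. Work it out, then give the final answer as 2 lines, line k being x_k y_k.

15 4
449 120

√14 = [3; 1,2,1,6, …], period ℓ=4 (even) → k=3
k=0  a_k=3  p_k/q_k = 3/1
k=1  a_k=1  p_k/q_k = 4/1
k=2  a_k=2  p_k/q_k = 11/3
k=3  a_k=1  p_k/q_k = 15/4
fundamental: x₁=15, y₁=4  (since 225 − 14·16 = 1)
(15+4√14)^2 = 449 + 120√14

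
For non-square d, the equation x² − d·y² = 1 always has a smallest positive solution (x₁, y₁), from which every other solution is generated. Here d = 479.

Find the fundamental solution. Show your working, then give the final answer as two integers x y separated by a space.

[21; 1,7,1,3,2,21,2,3,1,7,1,42] for √479; ℓ=12 ⇒ convergent index 11
i=0: a=21 ⇒ p=21, q=1
…
i=2: a=7 ⇒ p=175, q=8
i=3: a=1 ⇒ p=197, q=9
…
i=5: a=2 ⇒ p=1729, q=79
…
i=8: a=3 ⇒ p=264712, q=12095
…
i=10: a=7 ⇒ p=2648849, q=121029
i=11: a=1 ⇒ p=2989440, q=136591
fundamental: x₁=2989440, y₁=136591  (since 8936751513600 − 479·18657101281 = 1)

2989440 136591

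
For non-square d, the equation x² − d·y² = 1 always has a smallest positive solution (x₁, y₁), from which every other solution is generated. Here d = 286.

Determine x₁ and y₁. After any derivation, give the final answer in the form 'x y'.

561835 33222

√286 = [16; 1,10,3,3,2,3,3,10,1,32, …], period ℓ=10 (even) → k=9
step 0: (16, 1)  from 16·(1,0) + (0,1)
…
step 7: (49703, 2939)  from 3·(15102,893) + (4397,260)
step 8: (512132, 30283)  from 10·(49703,2939) + (15102,893)
step 9: (561835, 33222)  from 1·(512132,30283) + (49703,2939)
→ (561835, 33222).  Check: 561835²=315658567225, 286·33222²=315658567224, difference 1.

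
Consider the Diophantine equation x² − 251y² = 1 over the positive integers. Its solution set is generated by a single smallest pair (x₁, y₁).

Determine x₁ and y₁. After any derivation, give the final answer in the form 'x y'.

d=251: √d = [15; 1,5,2,1,2,…,5,1,30] (ℓ=14, even), read p_13/q_13
k=0  a_k=15  p_k/q_k = 15/1
…
k=2  a_k=5  p_k/q_k = 95/6
k=3  a_k=2  p_k/q_k = 206/13
…
k=7  a_k=15  p_k/q_k = 29563/1866
…
k=12  a_k=5  p_k/q_k = 3097857/195535
k=13  a_k=1  p_k/q_k = 3674890/231957
(x₁, y₁) = (3674890, 231957);  3674890² − 251·231957² = 1 ✓

3674890 231957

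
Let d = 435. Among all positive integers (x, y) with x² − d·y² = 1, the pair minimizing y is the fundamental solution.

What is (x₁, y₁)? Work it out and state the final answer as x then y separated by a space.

146 7

d=435: √d = [20; 1,5,1,40] (ℓ=4, even), read p_3/q_3
a_0=20:  p_0=20·1+0=20,  q_0=20·0+1=1
a_1=1:  p_1=1·20+1=21,  q_1=1·1+0=1
a_2=5:  p_2=5·21+20=125,  q_2=5·1+1=6
a_3=1:  p_3=1·125+21=146,  q_3=1·6+1=7
fundamental: x₁=146, y₁=7  (since 21316 − 435·49 = 1)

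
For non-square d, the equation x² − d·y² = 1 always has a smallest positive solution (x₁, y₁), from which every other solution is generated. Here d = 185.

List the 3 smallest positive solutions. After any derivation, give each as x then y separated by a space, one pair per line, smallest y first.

d=185: √d = [13; 1,1,1,1,26] (ℓ=5, odd), read p_9/q_9
k=0  a_k=13  p_k/q_k = 13/1
k=1  a_k=1  p_k/q_k = 14/1
k=2  a_k=1  p_k/q_k = 27/2
…
k=8  a_k=1  p_k/q_k = 5563/409
k=9  a_k=1  p_k/q_k = 9249/680
(x₁, y₁) = (9249, 680);  9249² − 185·680² = 1 ✓
(9249+680√185)^2 = 171088001 + 12578640√185
(9249+680√185)^3 = 3164785833249 + 232679682040√185

9249 680
171088001 12578640
3164785833249 232679682040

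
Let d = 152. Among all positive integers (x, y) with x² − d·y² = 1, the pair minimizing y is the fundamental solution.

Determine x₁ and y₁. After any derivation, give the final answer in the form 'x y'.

37 3

d=152: √d = [12; 3,24] (ℓ=2, even), read p_1/q_1
k=0  a_k=12  p_k/q_k = 12/1
k=1  a_k=3  p_k/q_k = 37/3
fundamental: x₁=37, y₁=3  (since 1369 − 152·9 = 1)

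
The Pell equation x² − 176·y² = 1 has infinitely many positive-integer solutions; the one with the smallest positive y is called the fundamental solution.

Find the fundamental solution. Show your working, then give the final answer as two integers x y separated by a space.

√176 → a₀=13, period (3,1,3,26); ℓ=4 even so k=3
step 0: (13, 1)  from 13·(1,0) + (0,1)
step 1: (40, 3)  from 3·(13,1) + (1,0)
step 2: (53, 4)  from 1·(40,3) + (13,1)
step 3: (199, 15)  from 3·(53,4) + (40,3)
(x₁, y₁) = (199, 15);  199² − 176·15² = 1 ✓

199 15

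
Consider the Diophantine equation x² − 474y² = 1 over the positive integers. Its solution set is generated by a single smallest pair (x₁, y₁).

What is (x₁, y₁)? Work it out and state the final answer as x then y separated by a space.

193549 8890

√474 → a₀=21, period (1,3,2,1,1,…,3,1,42); ℓ=14 even so k=13
k=0  a_k=21  p_k/q_k = 21/1
k=1  a_k=1  p_k/q_k = 22/1
…
k=3  a_k=2  p_k/q_k = 196/9
…
k=5  a_k=1  p_k/q_k = 479/22
…
k=7  a_k=6  p_k/q_k = 5051/232
k=8  a_k=1  p_k/q_k = 5813/267
k=9  a_k=1  p_k/q_k = 10864/499
k=10  a_k=1  p_k/q_k = 16677/766
k=11  a_k=2  p_k/q_k = 44218/2031
k=12  a_k=3  p_k/q_k = 149331/6859
k=13  a_k=1  p_k/q_k = 193549/8890
(x₁, y₁) = (193549, 8890);  193549² − 474·8890² = 1 ✓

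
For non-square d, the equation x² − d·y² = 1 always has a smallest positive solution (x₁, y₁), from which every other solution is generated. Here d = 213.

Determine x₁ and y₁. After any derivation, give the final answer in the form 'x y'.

194399 13320

√213 = [14; 1,1,2,6,1,8,1,6,2,1,1,28, …], period ℓ=12 (even) → k=11
a_0=14:  p_0=14·1+0=14,  q_0=14·0+1=1
…
a_2=1:  p_2=1·15+14=29,  q_2=1·1+1=2
a_3=2:  p_3=2·29+15=73,  q_3=2·2+1=5
a_4=6:  p_4=6·73+29=467,  q_4=6·5+2=32
a_5=1:  p_5=1·467+73=540,  q_5=1·32+5=37
a_6=8:  p_6=8·540+467=4787,  q_6=8·37+32=328
a_7=1:  p_7=1·4787+540=5327,  q_7=1·328+37=365
a_8=6:  p_8=6·5327+4787=36749,  q_8=6·365+328=2518
…
a_10=1:  p_10=1·78825+36749=115574,  q_10=1·5401+2518=7919
a_11=1:  p_11=1·115574+78825=194399,  q_11=1·7919+5401=13320
→ (194399, 13320).  Check: 194399²=37790971201, 213·13320²=37790971200, difference 1.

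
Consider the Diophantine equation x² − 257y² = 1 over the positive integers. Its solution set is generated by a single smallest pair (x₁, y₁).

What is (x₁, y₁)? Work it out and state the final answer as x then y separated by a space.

[16; 32] for √257; ℓ=1 ⇒ convergent index 1
i=0: a=16 ⇒ p=16, q=1
i=1: a=32 ⇒ p=513, q=32
(x₁, y₁) = (513, 32);  513² − 257·32² = 1 ✓

513 32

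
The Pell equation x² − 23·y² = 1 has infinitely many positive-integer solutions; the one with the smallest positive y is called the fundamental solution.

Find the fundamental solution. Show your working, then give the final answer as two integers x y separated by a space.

d=23: √d = [4; 1,3,1,8] (ℓ=4, even), read p_3/q_3
a_0=4:  p_0=4·1+0=4,  q_0=4·0+1=1
…
a_2=3:  p_2=3·5+4=19,  q_2=3·1+1=4
a_3=1:  p_3=1·19+5=24,  q_3=1·4+1=5
(x₁, y₁) = (24, 5);  24² − 23·5² = 1 ✓

24 5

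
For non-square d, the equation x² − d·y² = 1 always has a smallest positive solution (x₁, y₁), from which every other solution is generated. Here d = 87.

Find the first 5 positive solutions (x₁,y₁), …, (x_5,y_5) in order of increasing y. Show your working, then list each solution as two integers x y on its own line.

28 3
1567 168
87724 9405
4910977 526512
274926988 29475267

√87 = [9; 3,18, …], period ℓ=2 (even) → k=1
i=0: a=9 ⇒ p=9, q=1
i=1: a=3 ⇒ p=28, q=3
→ (28, 3).  Check: 28²=784, 87·3²=783, difference 1.
(x_2, y_2) = (28·28 + 87·3·3, 28·3 + 3·28) = (1567, 168)
(x_3, y_3) = (28·1567 + 87·3·168, 28·168 + 3·1567) = (87724, 9405)
(x_4, y_4) = (28·87724 + 87·3·9405, 28·9405 + 3·87724) = (4910977, 526512)
(x_5, y_5) = (28·4910977 + 87·3·526512, 28·526512 + 3·4910977) = (274926988, 29475267)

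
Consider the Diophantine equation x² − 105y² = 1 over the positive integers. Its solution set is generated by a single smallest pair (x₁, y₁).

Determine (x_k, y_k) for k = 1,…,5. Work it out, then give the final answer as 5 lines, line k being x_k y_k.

41 4
3361 328
275561 26892
22592641 2204816
1852321001 180768020

√105 → a₀=10, period (4,20); ℓ=2 even so k=1
k=0  a_k=10  p_k/q_k = 10/1
k=1  a_k=4  p_k/q_k = 41/4
fundamental: x₁=41, y₁=4  (since 1681 − 105·16 = 1)
(41+4√105)^2 = 3361 + 328√105
(41+4√105)^3 = 275561 + 26892√105
(41+4√105)^4 = 22592641 + 2204816√105
(41+4√105)^5 = 1852321001 + 180768020√105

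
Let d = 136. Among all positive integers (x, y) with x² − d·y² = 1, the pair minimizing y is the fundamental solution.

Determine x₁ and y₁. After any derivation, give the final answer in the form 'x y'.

35 3

d=136: √d = [11; 1,1,1,22] (ℓ=4, even), read p_3/q_3
step 0: (11, 1)  from 11·(1,0) + (0,1)
step 1: (12, 1)  from 1·(11,1) + (1,0)
step 2: (23, 2)  from 1·(12,1) + (11,1)
step 3: (35, 3)  from 1·(23,2) + (12,1)
→ (35, 3).  Check: 35²=1225, 136·3²=1224, difference 1.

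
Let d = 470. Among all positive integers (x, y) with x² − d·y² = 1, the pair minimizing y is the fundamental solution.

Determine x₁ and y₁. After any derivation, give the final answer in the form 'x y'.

1691 78

d=470: √d = [21; 1,2,8,2,1,42] (ℓ=6, even), read p_5/q_5
a_0=21:  p_0=21·1+0=21,  q_0=21·0+1=1
…
a_2=2:  p_2=2·22+21=65,  q_2=2·1+1=3
a_3=8:  p_3=8·65+22=542,  q_3=8·3+1=25
a_4=2:  p_4=2·542+65=1149,  q_4=2·25+3=53
a_5=1:  p_5=1·1149+542=1691,  q_5=1·53+25=78
(x₁, y₁) = (1691, 78);  1691² − 470·78² = 1 ✓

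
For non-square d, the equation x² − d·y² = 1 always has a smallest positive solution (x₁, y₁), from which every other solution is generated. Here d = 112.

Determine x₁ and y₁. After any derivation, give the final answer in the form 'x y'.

127 12

d=112: √d = [10; 1,1,2,1,1,20] (ℓ=6, even), read p_5/q_5
a_0=10:  p_0=10·1+0=10,  q_0=10·0+1=1
a_1=1:  p_1=1·10+1=11,  q_1=1·1+0=1
…
a_4=1:  p_4=1·53+21=74,  q_4=1·5+2=7
a_5=1:  p_5=1·74+53=127,  q_5=1·7+5=12
→ (127, 12).  Check: 127²=16129, 112·12²=16128, difference 1.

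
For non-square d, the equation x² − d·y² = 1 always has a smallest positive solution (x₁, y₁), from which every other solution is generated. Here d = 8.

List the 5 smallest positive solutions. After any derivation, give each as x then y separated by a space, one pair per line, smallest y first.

d=8: √d = [2; 1,4] (ℓ=2, even), read p_1/q_1
step 0: (2, 1)  from 2·(1,0) + (0,1)
step 1: (3, 1)  from 1·(2,1) + (1,0)
(x₁, y₁) = (3, 1);  3² − 8·1² = 1 ✓
(3+1√8)^2 = 17 + 6√8
(3+1√8)^3 = 99 + 35√8
(3+1√8)^4 = 577 + 204√8
(3+1√8)^5 = 3363 + 1189√8

3 1
17 6
99 35
577 204
3363 1189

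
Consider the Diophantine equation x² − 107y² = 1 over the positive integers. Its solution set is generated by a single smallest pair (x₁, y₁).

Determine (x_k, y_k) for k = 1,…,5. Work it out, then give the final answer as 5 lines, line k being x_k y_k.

d=107: √d = [10; 2,1,9,1,2,20] (ℓ=6, even), read p_5/q_5
a_0=10:  p_0=10·1+0=10,  q_0=10·0+1=1
…
a_3=9:  p_3=9·31+21=300,  q_3=9·3+2=29
a_4=1:  p_4=1·300+31=331,  q_4=1·29+3=32
a_5=2:  p_5=2·331+300=962,  q_5=2·32+29=93
fundamental: x₁=962, y₁=93  (since 925444 − 107·8649 = 1)
(x_2, y_2) = (962·962 + 107·93·93, 962·93 + 93·962) = (1850887, 178932)
(x_3, y_3) = (962·1850887 + 107·93·178932, 962·178932 + 93·1850887) = (3561105626, 344265075)
(x_4, y_4) = (962·3561105626 + 107·93·344265075, 962·344265075 + 93·3561105626) = (6851565373537, 662365825368)
(x_5, y_5) = (962·6851565373537 + 107·93·662365825368, 962·662365825368 + 93·6851565373537) = (13182408217579562, 1274391503742957)

962 93
1850887 178932
3561105626 344265075
6851565373537 662365825368
13182408217579562 1274391503742957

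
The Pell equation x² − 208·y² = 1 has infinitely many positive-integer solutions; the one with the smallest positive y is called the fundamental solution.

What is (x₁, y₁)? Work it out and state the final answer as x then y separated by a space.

649 45

d=208: √d = [14; 2,2,1,2,2,28] (ℓ=6, even), read p_5/q_5
i=0: a=14 ⇒ p=14, q=1
i=1: a=2 ⇒ p=29, q=2
…
i=3: a=1 ⇒ p=101, q=7
i=4: a=2 ⇒ p=274, q=19
i=5: a=2 ⇒ p=649, q=45
fundamental: x₁=649, y₁=45  (since 421201 − 208·2025 = 1)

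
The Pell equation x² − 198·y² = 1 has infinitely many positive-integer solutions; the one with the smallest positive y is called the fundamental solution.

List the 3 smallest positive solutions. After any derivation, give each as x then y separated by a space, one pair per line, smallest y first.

197 14
77617 5516
30580901 2173290

[14; 14,28] for √198; ℓ=2 ⇒ convergent index 1
step 0: (14, 1)  from 14·(1,0) + (0,1)
step 1: (197, 14)  from 14·(14,1) + (1,0)
fundamental: x₁=197, y₁=14  (since 38809 − 198·196 = 1)
k=2:  x_2 = 197·197+198·14·14 = 77617,  y_2 = 197·14+14·197 = 5516
k=3:  x_3 = 197·77617+198·14·5516 = 30580901,  y_3 = 197·5516+14·77617 = 2173290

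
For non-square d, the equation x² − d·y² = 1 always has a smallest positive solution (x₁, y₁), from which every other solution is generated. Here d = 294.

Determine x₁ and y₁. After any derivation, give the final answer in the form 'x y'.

[17; 6,1,4,1,6,34] for √294; ℓ=6 ⇒ convergent index 5
k=0  a_k=17  p_k/q_k = 17/1
…
k=4  a_k=1  p_k/q_k = 703/41
k=5  a_k=6  p_k/q_k = 4801/280
→ (4801, 280).  Check: 4801²=23049601, 294·280²=23049600, difference 1.

4801 280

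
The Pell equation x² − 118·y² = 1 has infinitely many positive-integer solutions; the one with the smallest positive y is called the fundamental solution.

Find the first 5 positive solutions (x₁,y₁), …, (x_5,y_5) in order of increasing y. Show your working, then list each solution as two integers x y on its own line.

306917 28254
188396089777 17343265836
115643925371868101 10645886241146970
70986173286526887819457 6534806934930865917144
43573726693046301732396700037 4011286680085707263143023126

√118 → a₀=10, period (1,6,3,2,10,2,3,6,1,20); ℓ=10 even so k=9
step 0: (10, 1)  from 10·(1,0) + (0,1)
…
step 7: (42115, 3877)  from 3·(12112,1115) + (5779,532)
step 8: (264802, 24377)  from 6·(42115,3877) + (12112,1115)
step 9: (306917, 28254)  from 1·(264802,24377) + (42115,3877)
fundamental: x₁=306917, y₁=28254  (since 94198044889 − 118·798288516 = 1)
(306917+28254√118)^2 = 188396089777 + 17343265836√118
(306917+28254√118)^3 = 115643925371868101 + 10645886241146970√118
(306917+28254√118)^4 = 70986173286526887819457 + 6534806934930865917144√118
(306917+28254√118)^5 = 43573726693046301732396700037 + 4011286680085707263143023126√118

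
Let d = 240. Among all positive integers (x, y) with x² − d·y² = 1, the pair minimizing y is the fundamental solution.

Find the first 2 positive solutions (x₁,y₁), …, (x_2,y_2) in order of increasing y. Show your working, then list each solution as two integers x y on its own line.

√240 → a₀=15, period (2,30); ℓ=2 even so k=1
step 0: (15, 1)  from 15·(1,0) + (0,1)
step 1: (31, 2)  from 2·(15,1) + (1,0)
(x₁, y₁) = (31, 2);  31² − 240·2² = 1 ✓
(x_2, y_2) = (31·31 + 240·2·2, 31·2 + 2·31) = (1921, 124)

31 2
1921 124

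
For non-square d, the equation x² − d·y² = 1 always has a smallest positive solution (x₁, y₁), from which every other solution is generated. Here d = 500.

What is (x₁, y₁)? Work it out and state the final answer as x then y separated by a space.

930249 41602

[22; 2,1,3,2,1,…,1,2,44] for √500; ℓ=14 ⇒ convergent index 13
i=0: a=22 ⇒ p=22, q=1
…
i=2: a=1 ⇒ p=67, q=3
i=3: a=3 ⇒ p=246, q=11
…
i=5: a=1 ⇒ p=805, q=36
i=6: a=1 ⇒ p=1364, q=61
i=7: a=10 ⇒ p=14445, q=646
i=8: a=1 ⇒ p=15809, q=707
i=9: a=1 ⇒ p=30254, q=1353
i=10: a=2 ⇒ p=76317, q=3413
i=11: a=3 ⇒ p=259205, q=11592
i=12: a=1 ⇒ p=335522, q=15005
i=13: a=2 ⇒ p=930249, q=41602
→ (930249, 41602).  Check: 930249²=865363202001, 500·41602²=865363202000, difference 1.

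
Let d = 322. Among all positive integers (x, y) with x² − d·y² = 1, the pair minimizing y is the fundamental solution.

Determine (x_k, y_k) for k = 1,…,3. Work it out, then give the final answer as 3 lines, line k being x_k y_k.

[17; 1,16,1,34] for √322; ℓ=4 ⇒ convergent index 3
i=0: a=17 ⇒ p=17, q=1
…
i=2: a=16 ⇒ p=305, q=17
i=3: a=1 ⇒ p=323, q=18
fundamental: x₁=323, y₁=18  (since 104329 − 322·324 = 1)
(323+18√322)^2 = 208657 + 11628√322
(323+18√322)^3 = 134792099 + 7511670√322

323 18
208657 11628
134792099 7511670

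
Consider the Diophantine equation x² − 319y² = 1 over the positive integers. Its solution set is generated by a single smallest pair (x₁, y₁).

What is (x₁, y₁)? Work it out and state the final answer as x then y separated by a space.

d=319: √d = [17; 1,6,5,1,4,…,6,1,34] (ℓ=14, even), read p_13/q_13
a_0=17:  p_0=17·1+0=17,  q_0=17·0+1=1
a_1=1:  p_1=1·17+1=18,  q_1=1·1+0=1
a_2=6:  p_2=6·18+17=125,  q_2=6·1+1=7
…
a_4=1:  p_4=1·643+125=768,  q_4=1·36+7=43
a_5=4:  p_5=4·768+643=3715,  q_5=4·43+36=208
…
a_7=1:  p_7=1·11913+3715=15628,  q_7=1·667+208=875
a_8=3:  p_8=3·15628+11913=58797,  q_8=3·875+667=3292
a_9=4:  p_9=4·58797+15628=250816,  q_9=4·3292+875=14043
a_10=1:  p_10=1·250816+58797=309613,  q_10=1·14043+3292=17335
a_11=5:  p_11=5·309613+250816=1798881,  q_11=5·17335+14043=100718
a_12=6:  p_12=6·1798881+309613=11102899,  q_12=6·100718+17335=621643
a_13=1:  p_13=1·11102899+1798881=12901780,  q_13=1·621643+100718=722361
fundamental: x₁=12901780, y₁=722361  (since 166455927168400 − 319·521805414321 = 1)

12901780 722361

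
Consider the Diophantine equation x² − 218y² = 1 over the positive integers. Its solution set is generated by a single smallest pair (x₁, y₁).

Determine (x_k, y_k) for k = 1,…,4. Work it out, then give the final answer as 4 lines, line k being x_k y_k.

[14; 1,3,3,1,28] for √218; ℓ=5 ⇒ convergent index 9
i=0: a=14 ⇒ p=14, q=1
…
i=2: a=3 ⇒ p=59, q=4
…
i=7: a=3 ⇒ p=29633, q=2007
i=8: a=3 ⇒ p=96370, q=6527
i=9: a=1 ⇒ p=126003, q=8534
(x₁, y₁) = (126003, 8534);  126003² − 218·8534² = 1 ✓
k=2:  x_2 = 126003·126003+218·8534·8534 = 31753512017,  y_2 = 126003·8534+8534·126003 = 2150619204
k=3:  x_3 = 126003·31753512017+218·8534·2150619204 = 8002075549230099,  y_3 = 126003·2150619204+8534·31753512017 = 541968943114690
k=4:  x_4 = 126003·8002075549230099+218·8534·541968943114690 = 2016571050827526816577,  y_4 = 126003·541968943114690+8534·8002075549230099 = 136579425476409948936

126003 8534
31753512017 2150619204
8002075549230099 541968943114690
2016571050827526816577 136579425476409948936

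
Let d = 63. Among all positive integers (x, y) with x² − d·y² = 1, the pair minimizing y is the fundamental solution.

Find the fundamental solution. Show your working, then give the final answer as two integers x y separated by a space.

8 1

√63 = [7; 1,14, …], period ℓ=2 (even) → k=1
a_0=7:  p_0=7·1+0=7,  q_0=7·0+1=1
a_1=1:  p_1=1·7+1=8,  q_1=1·1+0=1
→ (8, 1).  Check: 8²=64, 63·1²=63, difference 1.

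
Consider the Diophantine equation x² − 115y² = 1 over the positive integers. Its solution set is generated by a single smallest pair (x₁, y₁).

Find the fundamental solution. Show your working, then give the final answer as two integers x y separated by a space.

1126 105

√115 = [10; 1,2,1,1,1,1,1,2,1,20, …], period ℓ=10 (even) → k=9
k=0  a_k=10  p_k/q_k = 10/1
k=1  a_k=1  p_k/q_k = 11/1
…
k=3  a_k=1  p_k/q_k = 43/4
…
k=7  a_k=1  p_k/q_k = 311/29
k=8  a_k=2  p_k/q_k = 815/76
k=9  a_k=1  p_k/q_k = 1126/105
→ (1126, 105).  Check: 1126²=1267876, 115·105²=1267875, difference 1.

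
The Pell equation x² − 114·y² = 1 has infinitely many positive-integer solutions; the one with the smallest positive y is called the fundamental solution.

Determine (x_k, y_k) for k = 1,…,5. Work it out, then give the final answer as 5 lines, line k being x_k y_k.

√114 → a₀=10, period (1,2,10,2,1,20); ℓ=6 even so k=5
k=0  a_k=10  p_k/q_k = 10/1
k=1  a_k=1  p_k/q_k = 11/1
…
k=3  a_k=10  p_k/q_k = 331/31
k=4  a_k=2  p_k/q_k = 694/65
k=5  a_k=1  p_k/q_k = 1025/96
(x₁, y₁) = (1025, 96);  1025² − 114·96² = 1 ✓
n=2: (1025,96)∘(1025,96) = (1025·1025+114·96·96, 1025·96+96·1025) = (2101249,196800)
n=3: (2101249,196800)∘(1025,96) = (1025·2101249+114·96·196800, 1025·196800+96·2101249) = (4307559425,403439904)
n=4: (4307559425,403439904)∘(1025,96) = (1025·4307559425+114·96·403439904, 1025·403439904+96·4307559425) = (8830494720001,827051606400)
n=5: (8830494720001,827051606400)∘(1025,96) = (1025·8830494720001+114·96·827051606400, 1025·827051606400+96·8830494720001) = (18102509868442625,1695455389680096)

1025 96
2101249 196800
4307559425 403439904
8830494720001 827051606400
18102509868442625 1695455389680096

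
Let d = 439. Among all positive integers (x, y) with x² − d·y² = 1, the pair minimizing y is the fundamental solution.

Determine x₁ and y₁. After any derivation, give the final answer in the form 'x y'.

d=439: √d = [20; 1,19,1,40] (ℓ=4, even), read p_3/q_3
step 0: (20, 1)  from 20·(1,0) + (0,1)
step 1: (21, 1)  from 1·(20,1) + (1,0)
step 2: (419, 20)  from 19·(21,1) + (20,1)
step 3: (440, 21)  from 1·(419,20) + (21,1)
→ (440, 21).  Check: 440²=193600, 439·21²=193599, difference 1.

440 21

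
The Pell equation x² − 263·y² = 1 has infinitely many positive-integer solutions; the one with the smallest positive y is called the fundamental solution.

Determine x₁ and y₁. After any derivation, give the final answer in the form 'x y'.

139128 8579

√263 → a₀=16, period (4,1,1,1,1,15,1,1,1,1,4,32); ℓ=12 even so k=11
step 0: (16, 1)  from 16·(1,0) + (0,1)
…
step 3: (146, 9)  from 1·(81,5) + (65,4)
step 4: (227, 14)  from 1·(146,9) + (81,5)
step 5: (373, 23)  from 1·(227,14) + (146,9)
…
step 8: (12017, 741)  from 1·(6195,382) + (5822,359)
…
step 10: (30229, 1864)  from 1·(18212,1123) + (12017,741)
step 11: (139128, 8579)  from 4·(30229,1864) + (18212,1123)
fundamental: x₁=139128, y₁=8579  (since 19356600384 − 263·73599241 = 1)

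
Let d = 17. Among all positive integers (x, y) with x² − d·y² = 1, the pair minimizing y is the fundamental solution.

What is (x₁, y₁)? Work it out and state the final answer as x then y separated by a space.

√17 → a₀=4, period (8); ℓ=1 odd so k=1
a_0=4:  p_0=4·1+0=4,  q_0=4·0+1=1
a_1=8:  p_1=8·4+1=33,  q_1=8·1+0=8
→ (33, 8).  Check: 33²=1089, 17·8²=1088, difference 1.

33 8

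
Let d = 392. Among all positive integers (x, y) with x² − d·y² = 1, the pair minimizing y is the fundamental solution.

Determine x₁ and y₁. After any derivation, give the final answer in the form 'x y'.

√392 → a₀=19, period (1,3,1,38); ℓ=4 even so k=3
a_0=19:  p_0=19·1+0=19,  q_0=19·0+1=1
…
a_2=3:  p_2=3·20+19=79,  q_2=3·1+1=4
a_3=1:  p_3=1·79+20=99,  q_3=1·4+1=5
(x₁, y₁) = (99, 5);  99² − 392·5² = 1 ✓

99 5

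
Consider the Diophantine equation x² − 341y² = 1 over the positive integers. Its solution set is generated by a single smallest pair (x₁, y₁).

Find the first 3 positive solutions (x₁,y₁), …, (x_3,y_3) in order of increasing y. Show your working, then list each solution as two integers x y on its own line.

10626551 575460
225847172311201 12230310076920
4799952989541519968951 259932027556408030380

√341 → a₀=18, period (2,6,1,8,2,…,6,2,36); ℓ=14 even so k=13
step 0: (18, 1)  from 18·(1,0) + (0,1)
step 1: (37, 2)  from 2·(18,1) + (1,0)
step 2: (240, 13)  from 6·(37,2) + (18,1)
…
step 5: (5189, 281)  from 2·(2456,133) + (277,15)
step 6: (7645, 414)  from 1·(5189,281) + (2456,133)
step 7: (20479, 1109)  from 2·(7645,414) + (5189,281)
step 8: (28124, 1523)  from 1·(20479,1109) + (7645,414)
…
step 12: (4953942, 268271)  from 6·(718667,38918) + (641940,34763)
step 13: (10626551, 575460)  from 2·(4953942,268271) + (718667,38918)
→ (10626551, 575460).  Check: 10626551²=112923586155601, 341·575460²=112923586155600, difference 1.
(x_2, y_2) = (10626551·10626551 + 341·575460·575460, 10626551·575460 + 575460·10626551) = (225847172311201, 12230310076920)
(x_3, y_3) = (10626551·225847172311201 + 341·575460·12230310076920, 10626551·12230310076920 + 575460·225847172311201) = (4799952989541519968951, 259932027556408030380)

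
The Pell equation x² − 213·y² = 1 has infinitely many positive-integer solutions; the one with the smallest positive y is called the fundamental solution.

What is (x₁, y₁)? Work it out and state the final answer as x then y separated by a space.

194399 13320

√213 → a₀=14, period (1,1,2,6,1,8,1,6,2,1,1,28); ℓ=12 even so k=11
a_0=14:  p_0=14·1+0=14,  q_0=14·0+1=1
a_1=1:  p_1=1·14+1=15,  q_1=1·1+0=1
a_2=1:  p_2=1·15+14=29,  q_2=1·1+1=2
a_3=2:  p_3=2·29+15=73,  q_3=2·2+1=5
a_4=6:  p_4=6·73+29=467,  q_4=6·5+2=32
a_5=1:  p_5=1·467+73=540,  q_5=1·32+5=37
…
a_10=1:  p_10=1·78825+36749=115574,  q_10=1·5401+2518=7919
a_11=1:  p_11=1·115574+78825=194399,  q_11=1·7919+5401=13320
(x₁, y₁) = (194399, 13320);  194399² − 213·13320² = 1 ✓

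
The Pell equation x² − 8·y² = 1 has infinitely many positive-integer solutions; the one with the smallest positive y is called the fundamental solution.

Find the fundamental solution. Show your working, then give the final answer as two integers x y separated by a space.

[2; 1,4] for √8; ℓ=2 ⇒ convergent index 1
i=0: a=2 ⇒ p=2, q=1
i=1: a=1 ⇒ p=3, q=1
→ (3, 1).  Check: 3²=9, 8·1²=8, difference 1.

3 1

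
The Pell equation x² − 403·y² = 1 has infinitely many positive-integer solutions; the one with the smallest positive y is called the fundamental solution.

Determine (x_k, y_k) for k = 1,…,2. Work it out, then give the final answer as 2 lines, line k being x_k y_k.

√403 = [20; 13,2,1,3,1,3,1,2,13,40, …], period ℓ=10 (even) → k=9
i=0: a=20 ⇒ p=20, q=1
i=1: a=13 ⇒ p=261, q=13
i=2: a=2 ⇒ p=542, q=27
…
i=4: a=3 ⇒ p=2951, q=147
i=5: a=1 ⇒ p=3754, q=187
i=6: a=3 ⇒ p=14213, q=708
i=7: a=1 ⇒ p=17967, q=895
i=8: a=2 ⇒ p=50147, q=2498
i=9: a=13 ⇒ p=669878, q=33369
→ (669878, 33369).  Check: 669878²=448736534884, 403·33369²=448736534883, difference 1.
(669878+33369√403)^2 = 897473069767 + 44706317964√403

669878 33369
897473069767 44706317964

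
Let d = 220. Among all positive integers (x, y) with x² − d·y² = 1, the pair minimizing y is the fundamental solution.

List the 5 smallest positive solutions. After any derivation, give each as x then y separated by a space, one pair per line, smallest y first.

89 6
15841 1068
2819609 190098
501874561 33836376
89330852249 6022684830

[14; 1,4,1,28] for √220; ℓ=4 ⇒ convergent index 3
a_0=14:  p_0=14·1+0=14,  q_0=14·0+1=1
…
a_2=4:  p_2=4·15+14=74,  q_2=4·1+1=5
a_3=1:  p_3=1·74+15=89,  q_3=1·5+1=6
→ (89, 6).  Check: 89²=7921, 220·6²=7920, difference 1.
k=2:  x_2 = 89·89+220·6·6 = 15841,  y_2 = 89·6+6·89 = 1068
k=3:  x_3 = 89·15841+220·6·1068 = 2819609,  y_3 = 89·1068+6·15841 = 190098
k=4:  x_4 = 89·2819609+220·6·190098 = 501874561,  y_4 = 89·190098+6·2819609 = 33836376
k=5:  x_5 = 89·501874561+220·6·33836376 = 89330852249,  y_5 = 89·33836376+6·501874561 = 6022684830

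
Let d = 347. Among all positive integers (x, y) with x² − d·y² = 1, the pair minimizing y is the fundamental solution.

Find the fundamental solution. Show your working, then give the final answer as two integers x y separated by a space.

√347 = [18; 1,1,1,2,4,…,1,1,36, …], period ℓ=14 (even) → k=13
a_0=18:  p_0=18·1+0=18,  q_0=18·0+1=1
a_1=1:  p_1=1·18+1=19,  q_1=1·1+0=1
a_2=1:  p_2=1·19+18=37,  q_2=1·1+1=2
a_3=1:  p_3=1·37+19=56,  q_3=1·2+1=3
a_4=2:  p_4=2·56+37=149,  q_4=2·3+2=8
a_5=4:  p_5=4·149+56=652,  q_5=4·8+3=35
a_6=1:  p_6=1·652+149=801,  q_6=1·35+8=43
a_7=17:  p_7=17·801+652=14269,  q_7=17·43+35=766
a_8=1:  p_8=1·14269+801=15070,  q_8=1·766+43=809
a_9=4:  p_9=4·15070+14269=74549,  q_9=4·809+766=4002
a_10=2:  p_10=2·74549+15070=164168,  q_10=2·4002+809=8813
a_11=1:  p_11=1·164168+74549=238717,  q_11=1·8813+4002=12815
a_12=1:  p_12=1·238717+164168=402885,  q_12=1·12815+8813=21628
a_13=1:  p_13=1·402885+238717=641602,  q_13=1·21628+12815=34443
→ (641602, 34443).  Check: 641602²=411653126404, 347·34443²=411653126403, difference 1.

641602 34443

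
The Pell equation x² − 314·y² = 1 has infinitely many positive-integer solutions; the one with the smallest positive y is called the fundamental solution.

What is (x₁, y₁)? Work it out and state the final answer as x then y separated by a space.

392499 22150

√314 = [17; 1,2,1,1,2,1,34, …], period ℓ=7 (odd) → k=13
i=0: a=17 ⇒ p=17, q=1
…
i=3: a=1 ⇒ p=71, q=4
i=4: a=1 ⇒ p=124, q=7
…
i=6: a=1 ⇒ p=443, q=25
i=7: a=34 ⇒ p=15381, q=868
i=8: a=1 ⇒ p=15824, q=893
…
i=10: a=1 ⇒ p=62853, q=3547
i=11: a=1 ⇒ p=109882, q=6201
i=12: a=2 ⇒ p=282617, q=15949
i=13: a=1 ⇒ p=392499, q=22150
(x₁, y₁) = (392499, 22150);  392499² − 314·22150² = 1 ✓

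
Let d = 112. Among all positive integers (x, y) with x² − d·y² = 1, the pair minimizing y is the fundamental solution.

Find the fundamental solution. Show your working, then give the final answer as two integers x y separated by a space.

127 12

[10; 1,1,2,1,1,20] for √112; ℓ=6 ⇒ convergent index 5
k=0  a_k=10  p_k/q_k = 10/1
k=1  a_k=1  p_k/q_k = 11/1
k=2  a_k=1  p_k/q_k = 21/2
…
k=4  a_k=1  p_k/q_k = 74/7
k=5  a_k=1  p_k/q_k = 127/12
(x₁, y₁) = (127, 12);  127² − 112·12² = 1 ✓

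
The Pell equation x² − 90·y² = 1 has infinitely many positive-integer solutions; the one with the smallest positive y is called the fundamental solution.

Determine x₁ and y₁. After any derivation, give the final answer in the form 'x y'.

[9; 2,18] for √90; ℓ=2 ⇒ convergent index 1
a_0=9:  p_0=9·1+0=9,  q_0=9·0+1=1
a_1=2:  p_1=2·9+1=19,  q_1=2·1+0=2
→ (19, 2).  Check: 19²=361, 90·2²=360, difference 1.

19 2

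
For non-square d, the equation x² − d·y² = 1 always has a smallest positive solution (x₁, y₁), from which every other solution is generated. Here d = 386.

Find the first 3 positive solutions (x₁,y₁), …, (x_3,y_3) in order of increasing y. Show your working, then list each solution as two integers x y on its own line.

d=386: √d = [19; 1,1,1,4,1,18,1,4,1,1,1,38] (ℓ=12, even), read p_11/q_11
k=0  a_k=19  p_k/q_k = 19/1
k=1  a_k=1  p_k/q_k = 20/1
k=2  a_k=1  p_k/q_k = 39/2
…
k=7  a_k=1  p_k/q_k = 6621/337
…
k=9  a_k=1  p_k/q_k = 39392/2005
k=10  a_k=1  p_k/q_k = 72163/3673
k=11  a_k=1  p_k/q_k = 111555/5678
fundamental: x₁=111555, y₁=5678  (since 12444518025 − 386·32239684 = 1)
(111555+5678√386)^2 = 24889036049 + 1266818580√386
(111555+5678√386)^3 = 5552992832780835 + 282639893378122√386

111555 5678
24889036049 1266818580
5552992832780835 282639893378122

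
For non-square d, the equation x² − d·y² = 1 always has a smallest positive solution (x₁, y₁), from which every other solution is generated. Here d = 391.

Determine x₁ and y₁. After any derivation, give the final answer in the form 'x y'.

7338680 371133

d=391: √d = [19; 1,3,2,2,1,…,3,1,38] (ℓ=16, even), read p_15/q_15
a_0=19:  p_0=19·1+0=19,  q_0=19·0+1=1
a_1=1:  p_1=1·19+1=20,  q_1=1·1+0=1
a_2=3:  p_2=3·20+19=79,  q_2=3·1+1=4
a_3=2:  p_3=2·79+20=178,  q_3=2·4+1=9
a_4=2:  p_4=2·178+79=435,  q_4=2·9+4=22
…
a_6=1:  p_6=1·613+435=1048,  q_6=1·31+22=53
a_7=2:  p_7=2·1048+613=2709,  q_7=2·53+31=137
a_8=19:  p_8=19·2709+1048=52519,  q_8=19·137+53=2656
…
a_12=2:  p_12=2·268013+160266=696292,  q_12=2·13554+8105=35213
…
a_14=3:  p_14=3·1660597+696292=5678083,  q_14=3·83980+35213=287153
a_15=1:  p_15=1·5678083+1660597=7338680,  q_15=1·287153+83980=371133
→ (7338680, 371133).  Check: 7338680²=53856224142400, 391·371133²=53856224142399, difference 1.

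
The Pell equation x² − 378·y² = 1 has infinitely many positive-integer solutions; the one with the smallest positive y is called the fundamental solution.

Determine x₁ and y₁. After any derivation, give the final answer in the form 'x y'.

d=378: √d = [19; 2,3,1,4,1,3,2,38] (ℓ=8, even), read p_7/q_7
i=0: a=19 ⇒ p=19, q=1
i=1: a=2 ⇒ p=39, q=2
i=2: a=3 ⇒ p=136, q=7
…
i=4: a=4 ⇒ p=836, q=43
i=5: a=1 ⇒ p=1011, q=52
i=6: a=3 ⇒ p=3869, q=199
i=7: a=2 ⇒ p=8749, q=450
→ (8749, 450).  Check: 8749²=76545001, 378·450²=76545000, difference 1.

8749 450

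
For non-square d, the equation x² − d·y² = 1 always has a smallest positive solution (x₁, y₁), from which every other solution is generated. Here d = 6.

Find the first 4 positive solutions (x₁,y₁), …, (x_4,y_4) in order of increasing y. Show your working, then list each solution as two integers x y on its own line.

√6 = [2; 2,4, …], period ℓ=2 (even) → k=1
a_0=2:  p_0=2·1+0=2,  q_0=2·0+1=1
a_1=2:  p_1=2·2+1=5,  q_1=2·1+0=2
fundamental: x₁=5, y₁=2  (since 25 − 6·4 = 1)
(x_2, y_2) = (5·5 + 6·2·2, 5·2 + 2·5) = (49, 20)
(x_3, y_3) = (5·49 + 6·2·20, 5·20 + 2·49) = (485, 198)
(x_4, y_4) = (5·485 + 6·2·198, 5·198 + 2·485) = (4801, 1960)

5 2
49 20
485 198
4801 1960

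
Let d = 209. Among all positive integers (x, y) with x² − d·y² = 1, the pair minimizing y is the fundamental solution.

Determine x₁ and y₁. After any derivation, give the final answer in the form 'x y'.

46551 3220

d=209: √d = [14; 2,5,3,2,3,5,2,28] (ℓ=8, even), read p_7/q_7
step 0: (14, 1)  from 14·(1,0) + (0,1)
…
step 2: (159, 11)  from 5·(29,2) + (14,1)
…
step 6: (21266, 1471)  from 5·(4019,278) + (1171,81)
step 7: (46551, 3220)  from 2·(21266,1471) + (4019,278)
(x₁, y₁) = (46551, 3220);  46551² − 209·3220² = 1 ✓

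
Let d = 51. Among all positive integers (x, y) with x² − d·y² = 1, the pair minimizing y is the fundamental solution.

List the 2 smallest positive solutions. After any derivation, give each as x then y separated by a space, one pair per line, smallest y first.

50 7
4999 700

[7; 7,14] for √51; ℓ=2 ⇒ convergent index 1
i=0: a=7 ⇒ p=7, q=1
i=1: a=7 ⇒ p=50, q=7
→ (50, 7).  Check: 50²=2500, 51·7²=2499, difference 1.
(x_2, y_2) = (50·50 + 51·7·7, 50·7 + 7·50) = (4999, 700)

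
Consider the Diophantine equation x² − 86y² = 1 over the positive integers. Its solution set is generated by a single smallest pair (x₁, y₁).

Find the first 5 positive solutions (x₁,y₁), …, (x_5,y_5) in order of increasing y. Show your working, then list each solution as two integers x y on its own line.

√86 → a₀=9, period (3,1,1,1,8,1,1,1,3,18); ℓ=10 even so k=9
i=0: a=9 ⇒ p=9, q=1
i=1: a=3 ⇒ p=28, q=3
i=2: a=1 ⇒ p=37, q=4
i=3: a=1 ⇒ p=65, q=7
i=4: a=1 ⇒ p=102, q=11
i=5: a=8 ⇒ p=881, q=95
i=6: a=1 ⇒ p=983, q=106
i=7: a=1 ⇒ p=1864, q=201
i=8: a=1 ⇒ p=2847, q=307
i=9: a=3 ⇒ p=10405, q=1122
(x₁, y₁) = (10405, 1122);  10405² − 86·1122² = 1 ✓
(x_2, y_2) = (10405·10405 + 86·1122·1122, 10405·1122 + 1122·10405) = (216528049, 23348820)
(x_3, y_3) = (10405·216528049 + 86·1122·23348820, 10405·23348820 + 1122·216528049) = (4505948689285, 485888943078)
(x_4, y_4) = (10405·4505948689285 + 86·1122·485888943078, 10405·485888943078 + 1122·4505948689285) = (93768792007492801, 10111348882104360)
(x_5, y_5) = (10405·93768792007492801 + 86·1122·10111348882104360, 10405·10111348882104360 + 1122·93768792007492801) = (1951328557169976499525, 210417169750702788522)

10405 1122
216528049 23348820
4505948689285 485888943078
93768792007492801 10111348882104360
1951328557169976499525 210417169750702788522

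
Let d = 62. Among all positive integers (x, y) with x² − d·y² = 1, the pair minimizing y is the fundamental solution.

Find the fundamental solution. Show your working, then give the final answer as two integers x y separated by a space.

d=62: √d = [7; 1,6,1,14] (ℓ=4, even), read p_3/q_3
a_0=7:  p_0=7·1+0=7,  q_0=7·0+1=1
…
a_2=6:  p_2=6·8+7=55,  q_2=6·1+1=7
a_3=1:  p_3=1·55+8=63,  q_3=1·7+1=8
→ (63, 8).  Check: 63²=3969, 62·8²=3968, difference 1.

63 8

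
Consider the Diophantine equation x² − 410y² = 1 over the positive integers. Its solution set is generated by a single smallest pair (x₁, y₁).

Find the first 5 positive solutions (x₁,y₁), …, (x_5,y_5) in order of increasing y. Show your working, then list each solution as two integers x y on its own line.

81 4
13121 648
2125521 104972
344321281 17004816
55777922001 2754675220

√410 = [20; 4,40, …], period ℓ=2 (even) → k=1
k=0  a_k=20  p_k/q_k = 20/1
k=1  a_k=4  p_k/q_k = 81/4
fundamental: x₁=81, y₁=4  (since 6561 − 410·16 = 1)
(81+4√410)^2 = 13121 + 648√410
(81+4√410)^3 = 2125521 + 104972√410
(81+4√410)^4 = 344321281 + 17004816√410
(81+4√410)^5 = 55777922001 + 2754675220√410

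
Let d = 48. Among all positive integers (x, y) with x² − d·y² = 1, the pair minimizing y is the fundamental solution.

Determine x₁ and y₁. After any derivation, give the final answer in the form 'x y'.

7 1

d=48: √d = [6; 1,12] (ℓ=2, even), read p_1/q_1
step 0: (6, 1)  from 6·(1,0) + (0,1)
step 1: (7, 1)  from 1·(6,1) + (1,0)
(x₁, y₁) = (7, 1);  7² − 48·1² = 1 ✓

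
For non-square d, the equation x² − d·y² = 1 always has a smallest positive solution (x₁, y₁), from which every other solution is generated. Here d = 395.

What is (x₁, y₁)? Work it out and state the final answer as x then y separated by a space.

159 8

√395 = [19; 1,6,1,38, …], period ℓ=4 (even) → k=3
step 0: (19, 1)  from 19·(1,0) + (0,1)
…
step 2: (139, 7)  from 6·(20,1) + (19,1)
step 3: (159, 8)  from 1·(139,7) + (20,1)
(x₁, y₁) = (159, 8);  159² − 395·8² = 1 ✓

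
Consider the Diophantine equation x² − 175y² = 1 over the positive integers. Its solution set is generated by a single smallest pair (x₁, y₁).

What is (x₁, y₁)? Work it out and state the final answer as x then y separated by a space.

√175 = [13; 4,2,1,2,4,26, …], period ℓ=6 (even) → k=5
step 0: (13, 1)  from 13·(1,0) + (0,1)
step 1: (53, 4)  from 4·(13,1) + (1,0)
step 2: (119, 9)  from 2·(53,4) + (13,1)
step 3: (172, 13)  from 1·(119,9) + (53,4)
step 4: (463, 35)  from 2·(172,13) + (119,9)
step 5: (2024, 153)  from 4·(463,35) + (172,13)
(x₁, y₁) = (2024, 153);  2024² − 175·153² = 1 ✓

2024 153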